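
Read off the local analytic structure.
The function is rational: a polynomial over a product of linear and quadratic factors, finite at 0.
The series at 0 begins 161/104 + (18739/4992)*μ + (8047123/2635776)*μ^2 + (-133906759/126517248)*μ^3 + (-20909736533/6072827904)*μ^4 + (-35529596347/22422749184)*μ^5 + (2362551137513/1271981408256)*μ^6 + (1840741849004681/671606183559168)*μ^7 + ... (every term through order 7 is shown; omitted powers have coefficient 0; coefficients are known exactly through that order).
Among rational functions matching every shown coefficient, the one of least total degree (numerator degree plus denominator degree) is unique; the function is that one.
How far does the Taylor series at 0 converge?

The radius of convergence is (2/7)*sqrt(14).

No rational of total degree below 4 reproduces all 8 coefficients; solving the [2/2] Pade equations on them gives f(μ) = (21*μ**2/11 + 3*μ + 23/13)/(μ**2 - 5*μ/6 + 8/7), whose expansion matches every shown term.
Denominator factor (μ**2 - 5*μ/6 + 8/7): discriminant -977/252, complex-conjugate roots (5/12) + ((1/84)*sqrt(6839))*i and (5/12) - ((1/84)*sqrt(6839))*i; poles of order 1, moduli (2/7)*sqrt(14) and (2/7)*sqrt(14).
The radius of convergence is the smallest modulus among the singular points: (2/7)*sqrt(14).


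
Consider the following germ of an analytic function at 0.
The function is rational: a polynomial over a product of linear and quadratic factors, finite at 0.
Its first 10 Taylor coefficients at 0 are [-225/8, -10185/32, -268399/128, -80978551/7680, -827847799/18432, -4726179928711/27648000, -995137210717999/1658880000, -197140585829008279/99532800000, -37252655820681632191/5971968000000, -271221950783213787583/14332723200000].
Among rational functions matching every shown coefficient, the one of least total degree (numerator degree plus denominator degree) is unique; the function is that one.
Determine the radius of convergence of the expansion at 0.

No rational of total degree below 8 reproduces all 10 coefficients; solving the [1/7] Pade equations on them gives f(θ) = (θ/4 + 5/2)/((θ - 12/5)*(θ**2 - 6*θ/5 + 1/3)**3), whose expansion matches every shown term.
Denominator factor (θ - 12/5): pole of order 1 at 12/5, modulus 12/5.
Denominator factor (θ**2 - 6*θ/5 + 1/3)^3: discriminant 8/75, real irrational roots 3/5 + (1/15)*sqrt(6) and 3/5 - (1/15)*sqrt(6); poles of order 3, moduli 3/5 + (1/15)*sqrt(6) and 3/5 - (1/15)*sqrt(6).
The radius of convergence is the smallest modulus among the singular points: 3/5 - (1/15)*sqrt(6).

The radius of convergence is 3/5 - (1/15)*sqrt(6).


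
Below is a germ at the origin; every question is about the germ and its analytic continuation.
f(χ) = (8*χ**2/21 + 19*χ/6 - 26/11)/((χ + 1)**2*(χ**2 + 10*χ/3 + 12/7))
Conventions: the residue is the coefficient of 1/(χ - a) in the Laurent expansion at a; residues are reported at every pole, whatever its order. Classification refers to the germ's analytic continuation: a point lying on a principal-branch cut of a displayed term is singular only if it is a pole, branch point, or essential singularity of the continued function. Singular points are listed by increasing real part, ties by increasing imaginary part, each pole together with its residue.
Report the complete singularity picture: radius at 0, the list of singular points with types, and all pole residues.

Denominator factor (χ**2 + 10*χ/3 + 12/7): discriminant 268/63, real irrational roots -5/3 + (1/21)*sqrt(469) and -5/3 - (1/21)*sqrt(469); poles of order 1, moduli 5/3 - (1/21)*sqrt(469) and 5/3 + (1/21)*sqrt(469).
Denominator factor (χ + 1)^2: pole of order 2 at -1, modulus 1.
The radius of convergence is the smallest modulus among the singular points: 5/3 - (1/21)*sqrt(469).
The factor χ**2 + 10*χ/3 + 12/7 splits as (χ - a)(χ - a') with a = -5/3 - (1/21)*sqrt(469), a' = -5/3 + (1/21)*sqrt(469). At the order-1 pole a set g(χ) = (χ - a)*f(χ) = [(8*χ**2/21 + 19*χ/6 - 26/11)/(χ + 1)**2] / (χ - a').
Simple pole: residue = g(a) at a = -5/3 - (1/21)*sqrt(469), which is -4013/572 + (103853/268268)*sqrt(469).
At the order-2 pole -1 set g(χ) = (χ - (-1))^2*f(χ) = (8*χ**2/21 + 19*χ/6 - 26/11)/(χ**2 + 10*χ/3 + 12/7).
Order-2 pole: residue = g'(a); g'(-1) = 4013/286, so the residue is 4013/286.
The factor χ**2 + 10*χ/3 + 12/7 splits as (χ - a)(χ - a') with a = -5/3 + (1/21)*sqrt(469), a' = -5/3 - (1/21)*sqrt(469). At the order-1 pole a set g(χ) = (χ - a)*f(χ) = [(8*χ**2/21 + 19*χ/6 - 26/11)/(χ + 1)**2] / (χ - a').
Simple pole: residue = g(a) at a = -5/3 + (1/21)*sqrt(469), which is -4013/572 - (103853/268268)*sqrt(469).
List the singular points by increasing real part (a conjugate pair: the negative imaginary part first).

Radius of convergence at 0: 5/3 - (1/21)*sqrt(469).
At -5/3 - (1/21)*sqrt(469): a pole of order 1; residue -4013/572 + (103853/268268)*sqrt(469).
At -1: a pole of order 2; residue 4013/286.
At -5/3 + (1/21)*sqrt(469): a pole of order 1; residue -4013/572 - (103853/268268)*sqrt(469).


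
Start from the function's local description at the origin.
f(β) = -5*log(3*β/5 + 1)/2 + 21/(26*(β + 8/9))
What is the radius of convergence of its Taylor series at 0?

Denominator factor (β + 8/9): pole of order 1 at -8/9, modulus 8/9.
Branch term (-5/2)*log(1 - β/(-5/3)): its argument vanishes at β = -5/3, a logarithmic branch point, modulus 5/3.
The radius of convergence is the smallest modulus among the singular points: 8/9.

The radius of convergence is 8/9.


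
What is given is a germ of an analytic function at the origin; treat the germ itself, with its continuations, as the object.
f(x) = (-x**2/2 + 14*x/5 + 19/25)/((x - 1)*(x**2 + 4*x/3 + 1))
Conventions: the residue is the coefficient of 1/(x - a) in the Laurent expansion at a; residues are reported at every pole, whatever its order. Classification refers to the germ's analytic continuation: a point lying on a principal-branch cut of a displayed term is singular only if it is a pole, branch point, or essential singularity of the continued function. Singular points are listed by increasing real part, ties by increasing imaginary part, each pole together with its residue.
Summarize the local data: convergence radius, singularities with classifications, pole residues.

Denominator factor (x**2 + 4*x/3 + 1): discriminant -20/9, complex-conjugate roots (-2/3) + ((1/3)*sqrt(5))*i and (-2/3) - ((1/3)*sqrt(5))*i; poles of order 1, moduli 1 and 1.
Denominator factor (x - 1): pole of order 1 at 1, modulus 1.
The radius of convergence is the smallest modulus among the singular points: 1.
The factor x**2 + 4*x/3 + 1 splits as (x - a)(x - a') with a = (-2/3) - ((1/3)*sqrt(5))*i, a' = (-2/3) + ((1/3)*sqrt(5))*i. At the order-1 pole a set g(x) = (x - a)*f(x) = [(-x**2/2 + 14*x/5 + 19/25)/(x - 1)] / (x - a').
Simple pole: residue = g(a) at a = (-2/3) - ((1/3)*sqrt(5))*i, which is (-709/1000) + ((331/1000)*sqrt(5))*i.
The factor x**2 + 4*x/3 + 1 splits as (x - a)(x - a') with a = (-2/3) + ((1/3)*sqrt(5))*i, a' = (-2/3) - ((1/3)*sqrt(5))*i. At the order-1 pole a set g(x) = (x - a)*f(x) = [(-x**2/2 + 14*x/5 + 19/25)/(x - 1)] / (x - a').
Simple pole: residue = g(a) at a = (-2/3) + ((1/3)*sqrt(5))*i, which is (-709/1000) - ((331/1000)*sqrt(5))*i.
At the order-1 pole 1 set g(x) = (x - (1))*f(x) = (-x**2/2 + 14*x/5 + 19/25)/(x**2 + 4*x/3 + 1).
Simple pole: residue = g(a) at a = 1, which is 459/500.
List the singular points by increasing real part (a conjugate pair: the negative imaginary part first).

Radius of convergence at 0: 1.
At (-2/3) - ((1/3)*sqrt(5))*i: a pole of order 1; residue (-709/1000) + ((331/1000)*sqrt(5))*i.
At (-2/3) + ((1/3)*sqrt(5))*i: a pole of order 1; residue (-709/1000) - ((331/1000)*sqrt(5))*i.
At 1: a pole of order 1; residue 459/500.


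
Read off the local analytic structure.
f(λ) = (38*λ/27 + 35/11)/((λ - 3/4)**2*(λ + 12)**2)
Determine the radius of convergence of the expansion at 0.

Denominator factor (λ + 12)^2: pole of order 2 at -12, modulus 12.
Denominator factor (λ - 3/4)^2: pole of order 2 at 3/4, modulus 3/4.
The radius of convergence is the smallest modulus among the singular points: 3/4.

The radius of convergence is 3/4.


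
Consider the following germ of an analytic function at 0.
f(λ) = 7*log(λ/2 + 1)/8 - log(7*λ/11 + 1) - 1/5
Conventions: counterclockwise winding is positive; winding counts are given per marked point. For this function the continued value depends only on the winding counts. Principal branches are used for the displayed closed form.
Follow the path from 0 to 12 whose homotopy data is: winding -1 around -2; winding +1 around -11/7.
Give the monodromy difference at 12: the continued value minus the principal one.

The rational part is single-valued and drops out of the difference; each branch term changes only by its own monodromy.
(7/8)*log(1 - λ/(-2)): each positive loop around -2 adds 2*pi*i to the log, so winding -1 contributes (7/8)*(-1)*2*pi*i = -(7/4)*pi*i.
(-1)*log(1 - λ/(-11/7)): each positive loop around -11/7 adds 2*pi*i to the log, so winding +1 contributes (-1)*(1)*2*pi*i = -(2)*pi*i.
Summing the contributions at λ = 12 gives -(15/4)*pi*i.

Continued minus principal equals -(15/4)*pi*i.


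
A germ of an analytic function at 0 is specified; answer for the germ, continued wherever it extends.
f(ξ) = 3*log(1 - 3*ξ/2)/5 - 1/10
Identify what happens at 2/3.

The point is a logarithmic branch point.

The term (3/5)*log(1 - ξ/(2/3)) has argument 1 - 2/3/(2/3) = 0 at 2/3: a logarithmic (infinitely-sheeted) branch point; the remaining terms are analytic or single-valued there.


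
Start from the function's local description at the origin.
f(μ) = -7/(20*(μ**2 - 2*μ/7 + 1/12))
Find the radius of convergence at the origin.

The radius of convergence is (1/6)*sqrt(3).

Denominator factor (μ**2 - 2*μ/7 + 1/12): discriminant -37/147, complex-conjugate roots (1/7) + ((1/42)*sqrt(111))*i and (1/7) - ((1/42)*sqrt(111))*i; poles of order 1, moduli (1/6)*sqrt(3) and (1/6)*sqrt(3).
The radius of convergence is the smallest modulus among the singular points: (1/6)*sqrt(3).


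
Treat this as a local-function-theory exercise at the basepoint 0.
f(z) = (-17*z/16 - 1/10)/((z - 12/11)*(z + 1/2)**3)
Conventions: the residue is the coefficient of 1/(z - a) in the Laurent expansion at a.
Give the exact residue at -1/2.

The residue is 67034/214375.

At the order-3 pole -1/2 set g(z) = (z - (-1/2))^3*f(z) = (-17*z/16 - 1/10)/(z - 12/11).
Order-3 pole: residue = g''(a)/2; g''(-1/2) = 134068/214375, so the residue is 67034/214375.


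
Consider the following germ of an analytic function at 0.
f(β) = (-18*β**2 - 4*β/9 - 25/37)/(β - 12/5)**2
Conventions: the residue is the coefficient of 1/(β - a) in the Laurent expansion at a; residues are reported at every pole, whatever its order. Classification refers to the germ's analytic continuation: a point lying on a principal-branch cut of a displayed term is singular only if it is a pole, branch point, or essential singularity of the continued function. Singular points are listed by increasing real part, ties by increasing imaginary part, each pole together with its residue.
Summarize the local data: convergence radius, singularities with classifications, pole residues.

Denominator factor (β - 12/5)^2: pole of order 2 at 12/5, modulus 12/5.
The radius of convergence is the smallest modulus among the singular points: 12/5.
At the order-2 pole 12/5 set g(β) = (β - (12/5))^2*f(β) = -18*β**2 - 4*β/9 - 25/37.
Order-2 pole: residue = g'(a); g'(12/5) = -3908/45, so the residue is -3908/45.

Radius of convergence at 0: 12/5.
At 12/5: a pole of order 2; residue -3908/45.


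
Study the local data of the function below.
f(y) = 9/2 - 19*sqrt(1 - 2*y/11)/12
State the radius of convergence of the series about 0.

Branch term (-19/12)*sqrt(1 - y/(11/2)): its argument vanishes at y = 11/2, a square-root branch point, modulus 11/2.
The radius of convergence is the smallest modulus among the singular points: 11/2.

The radius of convergence is 11/2.


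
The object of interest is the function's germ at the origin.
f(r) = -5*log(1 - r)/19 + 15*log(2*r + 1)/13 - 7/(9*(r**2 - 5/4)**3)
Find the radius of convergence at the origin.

Denominator factor (r**2 - 5/4)^3: discriminant 5, real irrational roots (1/2)*sqrt(5) and -(1/2)*sqrt(5); poles of order 3, moduli (1/2)*sqrt(5) and (1/2)*sqrt(5).
Branch term (15/13)*log(1 - r/(-1/2)): its argument vanishes at r = -1/2, a logarithmic branch point, modulus 1/2.
Branch term (-5/19)*log(1 - r/(1)): its argument vanishes at r = 1, a logarithmic branch point, modulus 1.
The radius of convergence is the smallest modulus among the singular points: 1/2.

The radius of convergence is 1/2.


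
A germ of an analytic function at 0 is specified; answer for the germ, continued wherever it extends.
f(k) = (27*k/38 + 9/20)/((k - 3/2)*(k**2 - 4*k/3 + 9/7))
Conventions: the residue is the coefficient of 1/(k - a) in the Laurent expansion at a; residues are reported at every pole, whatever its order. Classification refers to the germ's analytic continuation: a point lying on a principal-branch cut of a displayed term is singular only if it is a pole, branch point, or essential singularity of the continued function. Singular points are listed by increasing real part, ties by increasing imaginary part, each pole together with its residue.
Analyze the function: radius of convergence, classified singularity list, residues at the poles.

Denominator factor (k - 3/2): pole of order 1 at 3/2, modulus 3/2.
Denominator factor (k**2 - 4*k/3 + 9/7): discriminant -212/63, complex-conjugate roots (2/3) + ((1/21)*sqrt(371))*i and (2/3) - ((1/21)*sqrt(371))*i; poles of order 1, moduli (3/7)*sqrt(7) and (3/7)*sqrt(7).
The radius of convergence is the smallest modulus among the singular points: (3/7)*sqrt(7).
The factor k**2 - 4*k/3 + 9/7 splits as (k - a)(k - a') with a = (2/3) - ((1/21)*sqrt(371))*i, a' = (2/3) + ((1/21)*sqrt(371))*i. At the order-1 pole a set g(k) = (k - a)*f(k) = [(27*k/38 + 9/20)/(k - 3/2)] / (k - a').
Simple pole: residue = g(a) at a = (2/3) - ((1/21)*sqrt(371))*i, which is (-2016/4085) - ((549/173204)*sqrt(371))*i.
The factor k**2 - 4*k/3 + 9/7 splits as (k - a)(k - a') with a = (2/3) + ((1/21)*sqrt(371))*i, a' = (2/3) - ((1/21)*sqrt(371))*i. At the order-1 pole a set g(k) = (k - a)*f(k) = [(27*k/38 + 9/20)/(k - 3/2)] / (k - a').
Simple pole: residue = g(a) at a = (2/3) + ((1/21)*sqrt(371))*i, which is (-2016/4085) + ((549/173204)*sqrt(371))*i.
At the order-1 pole 3/2 set g(k) = (k - (3/2))*f(k) = (27*k/38 + 9/20)/(k**2 - 4*k/3 + 9/7).
Simple pole: residue = g(a) at a = 3/2, which is 4032/4085.
List the singular points by increasing real part (a conjugate pair: the negative imaginary part first).

Radius of convergence at 0: (3/7)*sqrt(7).
At (2/3) - ((1/21)*sqrt(371))*i: a pole of order 1; residue (-2016/4085) - ((549/173204)*sqrt(371))*i.
At (2/3) + ((1/21)*sqrt(371))*i: a pole of order 1; residue (-2016/4085) + ((549/173204)*sqrt(371))*i.
At 3/2: a pole of order 1; residue 4032/4085.


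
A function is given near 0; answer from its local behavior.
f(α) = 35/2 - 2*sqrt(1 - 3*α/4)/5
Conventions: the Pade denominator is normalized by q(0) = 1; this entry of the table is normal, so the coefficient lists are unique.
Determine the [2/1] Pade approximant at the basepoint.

The Pade approximant has numerator coefficients [171/10, -501/80, -9/320]; denominator coefficients [1, -3/8].

Taylor coefficients needed (expand at 0): a_0 = 171/10, a_1 = 3/20, a_2 = 9/320, a_3 = 27/2560.
Write the denominator as Q(α) = 1 + q1*α. Requiring Q*f - P = O(α^4) with deg P <= 2 kills the coefficients of α^3..α^3 in Q*f:
  α^3: a_3 + q1*a_2 = 0, i.e. 27/2560 + (9/320)*q1 = 0.
Solving this linear system: q1 = -3/8.
The numerator is Q*f truncated at degree 2: P0 = a_0 = 171/10; P1 = a_1 + q1*a_0 = -501/80; P2 = a_2 + q1*a_1 = -9/320.


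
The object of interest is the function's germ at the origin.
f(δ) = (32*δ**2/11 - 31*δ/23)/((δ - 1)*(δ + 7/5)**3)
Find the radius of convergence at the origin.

Denominator factor (δ + 7/5)^3: pole of order 3 at -7/5, modulus 7/5.
Denominator factor (δ - 1): pole of order 1 at 1, modulus 1.
The radius of convergence is the smallest modulus among the singular points: 1.

The radius of convergence is 1.


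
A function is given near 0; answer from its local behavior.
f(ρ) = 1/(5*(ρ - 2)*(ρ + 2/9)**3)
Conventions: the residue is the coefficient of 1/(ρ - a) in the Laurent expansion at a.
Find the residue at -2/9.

At the order-3 pole -2/9 set g(ρ) = (ρ - (-2/9))^3*f(ρ) = 1/(5*(ρ - 2)).
Order-3 pole: residue = g''(a)/2; g''(-2/9) = -729/20000, so the residue is -729/40000.

The residue is -729/40000.


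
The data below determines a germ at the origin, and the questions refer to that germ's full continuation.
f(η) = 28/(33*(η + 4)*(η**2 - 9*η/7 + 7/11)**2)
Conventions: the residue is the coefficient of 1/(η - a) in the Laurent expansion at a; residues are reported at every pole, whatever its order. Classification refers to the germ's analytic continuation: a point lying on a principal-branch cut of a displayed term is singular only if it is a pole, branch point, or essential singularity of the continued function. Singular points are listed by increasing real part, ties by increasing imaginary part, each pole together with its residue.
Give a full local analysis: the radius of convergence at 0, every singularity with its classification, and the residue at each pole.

Denominator factor (η + 4): pole of order 1 at -4, modulus 4.
Denominator factor (η**2 - 9*η/7 + 7/11)^2: discriminant -481/539, complex-conjugate roots (9/14) + ((1/154)*sqrt(5291))*i and (9/14) - ((1/154)*sqrt(5291))*i; poles of order 2, moduli (1/11)*sqrt(77) and (1/11)*sqrt(77).
The radius of convergence is the smallest modulus among the singular points: (1/11)*sqrt(77).
At the order-1 pole -4 set g(η) = (η - (-4))*f(η) = 28/(33*(η**2 - 9*η/7 + 7/11)**2).
Simple pole: residue = g(a) at a = -4, which is 15092/8436987.
The factor η**2 - 9*η/7 + 7/11 splits as (η - a)(η - a') with a = (9/14) - ((1/154)*sqrt(5291))*i, a' = (9/14) + ((1/154)*sqrt(5291))*i. At the order-2 pole a set g(η) = (η - a)^2*f(η) = [28/(33*(η + 4))] / (η - a')^2.
Order-2 pole: residue = g'(a); g'((9/14) - ((1/154)*sqrt(5291))*i) = (-7546/8436987) + ((69536390/11550235203)*sqrt(5291))*i, so the residue is (-7546/8436987) + ((69536390/11550235203)*sqrt(5291))*i.
The factor η**2 - 9*η/7 + 7/11 splits as (η - a)(η - a') with a = (9/14) + ((1/154)*sqrt(5291))*i, a' = (9/14) - ((1/154)*sqrt(5291))*i. At the order-2 pole a set g(η) = (η - a)^2*f(η) = [28/(33*(η + 4))] / (η - a')^2.
Order-2 pole: residue = g'(a); g'((9/14) + ((1/154)*sqrt(5291))*i) = (-7546/8436987) - ((69536390/11550235203)*sqrt(5291))*i, so the residue is (-7546/8436987) - ((69536390/11550235203)*sqrt(5291))*i.
List the singular points by increasing real part (a conjugate pair: the negative imaginary part first).

Radius of convergence at 0: (1/11)*sqrt(77).
At -4: a pole of order 1; residue 15092/8436987.
At (9/14) - ((1/154)*sqrt(5291))*i: a pole of order 2; residue (-7546/8436987) + ((69536390/11550235203)*sqrt(5291))*i.
At (9/14) + ((1/154)*sqrt(5291))*i: a pole of order 2; residue (-7546/8436987) - ((69536390/11550235203)*sqrt(5291))*i.


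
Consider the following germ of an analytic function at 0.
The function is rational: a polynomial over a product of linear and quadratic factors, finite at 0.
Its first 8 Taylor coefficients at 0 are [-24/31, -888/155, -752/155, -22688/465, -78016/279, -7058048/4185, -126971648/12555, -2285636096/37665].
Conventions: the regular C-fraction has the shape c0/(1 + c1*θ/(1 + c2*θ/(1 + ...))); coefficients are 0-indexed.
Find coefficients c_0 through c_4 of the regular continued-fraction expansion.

The regular C-fraction coefficients are [-24/31, -37/5, 3637/555, 160160/134569, -20646/3637].

Taylor coefficients (read off): a_0 = -24/31, a_1 = -888/155, a_2 = -752/155, a_3 = -22688/465, a_4 = -78016/279.
c0 = a_0 = -24/31. Peel one level at a time: if S = 1 + c*θ/S' with S'(0) = 1, then c is the θ-coefficient of S and S' = c*θ/(S - 1).
S_1 = c0/f = 1 + (-37/5)*θ + (3637/75)*θ^2 + ...; c1 = -37/5.
S_2 = c1*θ/(S_1 - 1) = 1 + (3637/555)*θ + (-32032/4107)*θ^2 + ...; c2 = 3637/555.
S_3 = c2*θ/(S_2 - 1) = 1 + (160160/134569)*θ + (89369280/13227769)*θ^2 + ...; c3 = 160160/134569.
S_4 = c3*θ/(S_3 - 1) = 1 + (-20646/3637)*θ + ...; c4 = -20646/3637.


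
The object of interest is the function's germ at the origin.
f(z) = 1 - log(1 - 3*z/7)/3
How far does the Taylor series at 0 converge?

The radius of convergence is 7/3.

Branch term (-1/3)*log(1 - z/(7/3)): its argument vanishes at z = 7/3, a logarithmic branch point, modulus 7/3.
The radius of convergence is the smallest modulus among the singular points: 7/3.


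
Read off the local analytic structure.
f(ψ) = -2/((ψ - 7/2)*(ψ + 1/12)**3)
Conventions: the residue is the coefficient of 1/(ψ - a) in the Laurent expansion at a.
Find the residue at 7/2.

At the order-1 pole 7/2 set g(ψ) = (ψ - (7/2))*f(ψ) = -2/(ψ + 1/12)**3.
Simple pole: residue = g(a) at a = 7/2, which is -3456/79507.

The residue is -3456/79507.


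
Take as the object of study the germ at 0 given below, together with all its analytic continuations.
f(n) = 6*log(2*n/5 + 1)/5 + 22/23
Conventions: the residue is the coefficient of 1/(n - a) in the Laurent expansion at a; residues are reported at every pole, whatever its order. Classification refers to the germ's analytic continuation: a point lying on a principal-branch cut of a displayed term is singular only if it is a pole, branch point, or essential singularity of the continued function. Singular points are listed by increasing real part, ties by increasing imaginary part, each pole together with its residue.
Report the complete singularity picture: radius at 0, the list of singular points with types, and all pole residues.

Branch term (6/5)*log(1 - n/(-5/2)): its argument vanishes at n = -5/2, a logarithmic branch point, modulus 5/2.
The radius of convergence is the smallest modulus among the singular points: 5/2.

Radius of convergence at 0: 5/2.
At -5/2: a logarithmic branch point.


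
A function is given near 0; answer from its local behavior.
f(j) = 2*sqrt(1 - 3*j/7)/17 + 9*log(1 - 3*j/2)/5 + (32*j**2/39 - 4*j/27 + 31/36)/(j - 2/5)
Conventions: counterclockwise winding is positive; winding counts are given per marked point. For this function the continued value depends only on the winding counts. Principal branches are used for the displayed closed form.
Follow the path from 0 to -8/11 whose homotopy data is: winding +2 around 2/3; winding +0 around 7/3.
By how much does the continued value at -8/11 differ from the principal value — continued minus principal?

The rational part is single-valued and drops out of the difference; each branch term changes only by its own monodromy.
(2/17)*sqrt(1 - j/(7/3)): winding +0 is even, the square root returns to the same sheet, contribution 0.
(9/5)*log(1 - j/(2/3)): each positive loop around 2/3 adds 2*pi*i to the log, so winding +2 contributes (9/5)*(2)*2*pi*i = (36/5)*pi*i.
Summing the contributions at j = -8/11 gives (36/5)*pi*i.

Continued minus principal equals (36/5)*pi*i.


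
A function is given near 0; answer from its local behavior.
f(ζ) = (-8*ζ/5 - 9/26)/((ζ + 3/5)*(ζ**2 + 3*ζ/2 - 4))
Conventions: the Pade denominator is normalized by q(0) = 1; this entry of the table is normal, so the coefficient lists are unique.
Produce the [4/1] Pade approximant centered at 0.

The Pade approximant has numerator coefficients [15/104, 13239890543/18059346552, 2092292425/6019782184, 157329943/622736088, 2790819/9852344]; denominator coefficients [1, 2434532111/1389180504].

Taylor coefficients needed (expand at 0): a_0 = 15/104, a_1 = 1199/2496, a_2 = -29609/59904, a_3 = 1608575/1437696, a_4 = -57882521/34504704, a_5 = 2434532111/828112896.
Write the denominator as Q(ζ) = 1 + q1*ζ. Requiring Q*f - P = O(ζ^6) with deg P <= 4 kills the coefficients of ζ^5..ζ^5 in Q*f:
  ζ^5: a_5 + q1*a_4 = 0, i.e. 2434532111/828112896 + (-57882521/34504704)*q1 = 0.
Solving this linear system: q1 = 2434532111/1389180504.
The numerator is Q*f truncated at degree 4: P0 = a_0 = 15/104; P1 = a_1 + q1*a_0 = 13239890543/18059346552; P2 = a_2 + q1*a_1 = 2092292425/6019782184; P3 = a_3 + q1*a_2 = 157329943/622736088; P4 = a_4 + q1*a_3 = 2790819/9852344.


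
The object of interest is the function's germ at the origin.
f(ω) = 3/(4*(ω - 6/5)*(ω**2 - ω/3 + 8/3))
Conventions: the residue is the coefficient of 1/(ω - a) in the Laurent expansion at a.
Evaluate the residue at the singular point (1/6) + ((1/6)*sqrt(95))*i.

The residue is (-225/2224) + ((279/42256)*sqrt(95))*i.

The factor ω**2 - ω/3 + 8/3 splits as (ω - a)(ω - a') with a = (1/6) + ((1/6)*sqrt(95))*i, a' = (1/6) - ((1/6)*sqrt(95))*i. At the order-1 pole a set g(ω) = (ω - a)*f(ω) = [3/(4*(ω - 6/5))] / (ω - a').
Simple pole: residue = g(a) at a = (1/6) + ((1/6)*sqrt(95))*i, which is (-225/2224) + ((279/42256)*sqrt(95))*i.


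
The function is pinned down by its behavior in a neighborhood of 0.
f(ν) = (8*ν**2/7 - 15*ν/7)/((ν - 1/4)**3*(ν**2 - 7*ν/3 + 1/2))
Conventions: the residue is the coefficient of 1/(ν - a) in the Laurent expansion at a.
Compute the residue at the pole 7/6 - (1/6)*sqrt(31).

The residue is -584352/7 - (3253536/217)*sqrt(31).

The factor ν**2 - 7*ν/3 + 1/2 splits as (ν - a)(ν - a') with a = 7/6 - (1/6)*sqrt(31), a' = 7/6 + (1/6)*sqrt(31). At the order-1 pole a set g(ν) = (ν - a)*f(ν) = [(8*ν**2/7 - 15*ν/7)/(ν - 1/4)**3] / (ν - a').
Simple pole: residue = g(a) at a = 7/6 - (1/6)*sqrt(31), which is -584352/7 - (3253536/217)*sqrt(31).


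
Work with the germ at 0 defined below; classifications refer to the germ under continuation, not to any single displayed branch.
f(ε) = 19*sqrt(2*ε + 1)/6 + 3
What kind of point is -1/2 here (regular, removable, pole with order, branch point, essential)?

The term (19/6)*sqrt(1 - ε/(-1/2)) has argument 1 - -1/2/(-1/2) = 0 at -1/2: a square-root (algebraic, two-sheeted) branch point; the remaining terms are analytic or single-valued there.

The point is an algebraic (square-root) branch point.


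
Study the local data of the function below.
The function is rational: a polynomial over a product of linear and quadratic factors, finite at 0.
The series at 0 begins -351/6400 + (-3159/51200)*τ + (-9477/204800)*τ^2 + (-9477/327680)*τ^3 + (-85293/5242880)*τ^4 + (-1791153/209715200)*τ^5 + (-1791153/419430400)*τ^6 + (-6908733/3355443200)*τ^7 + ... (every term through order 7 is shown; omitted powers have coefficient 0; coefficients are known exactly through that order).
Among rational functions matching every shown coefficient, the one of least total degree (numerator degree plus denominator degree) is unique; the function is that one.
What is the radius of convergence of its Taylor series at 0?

No rational of total degree below 3 reproduces all 8 coefficients; solving the [0/3] Pade equations on them gives f(τ) = 26/(25*(τ - 8/3)**3), whose expansion matches every shown term.
Denominator factor (τ - 8/3)^3: pole of order 3 at 8/3, modulus 8/3.
The radius of convergence is the smallest modulus among the singular points: 8/3.

The radius of convergence is 8/3.


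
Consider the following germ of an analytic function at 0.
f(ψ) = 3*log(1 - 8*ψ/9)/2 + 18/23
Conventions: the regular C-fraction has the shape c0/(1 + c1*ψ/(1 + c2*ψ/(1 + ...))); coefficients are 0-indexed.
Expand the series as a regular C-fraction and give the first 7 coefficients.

Taylor coefficients (expand at 0): a_0 = 18/23, a_1 = -4/3, a_2 = -16/27, a_3 = -256/729, a_4 = -512/2187, a_5 = -16384/98415, a_6 = -65536/531441.
c0 = a_0 = 18/23. Peel one level at a time: if S = 1 + c*ψ/S' with S'(0) = 1, then c is the ψ-coefficient of S and S' = c*ψ/(S - 1).
S_1 = c0/f = 1 + (46/27)*ψ + (2668/729)*ψ^2 + ...; c1 = 46/27.
S_2 = c1*ψ/(S_1 - 1) = 1 + (-58/27)*ψ + (-16/243)*ψ^2 + ...; c2 = -58/27.
S_3 = c2*ψ/(S_2 - 1) = 1 + (-8/261)*ψ + (-32/2523)*ψ^2 + ...; c3 = -8/261.
S_4 = c3*ψ/(S_3 - 1) = 1 + (-12/29)*ψ + (-64/1215)*ψ^2 + ...; c4 = -12/29.
S_5 = c4*ψ/(S_4 - 1) = 1 + (-464/3645)*ψ + (-536384/13286025)*ψ^2 + ...; c5 = -464/3645.
S_6 = c5*ψ/(S_5 - 1) = 1 + (-1156/3645)*ψ + ...; c6 = -1156/3645.

The regular C-fraction coefficients are [18/23, 46/27, -58/27, -8/261, -12/29, -464/3645, -1156/3645].


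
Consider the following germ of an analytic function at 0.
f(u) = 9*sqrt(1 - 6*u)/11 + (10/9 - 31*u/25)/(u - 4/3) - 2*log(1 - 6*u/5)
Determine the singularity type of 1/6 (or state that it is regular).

The point is an algebraic (square-root) branch point.

The term (9/11)*sqrt(1 - u/(1/6)) has argument 1 - 1/6/(1/6) = 0 at 1/6: a square-root (algebraic, two-sheeted) branch point; the remaining terms are analytic or single-valued there.


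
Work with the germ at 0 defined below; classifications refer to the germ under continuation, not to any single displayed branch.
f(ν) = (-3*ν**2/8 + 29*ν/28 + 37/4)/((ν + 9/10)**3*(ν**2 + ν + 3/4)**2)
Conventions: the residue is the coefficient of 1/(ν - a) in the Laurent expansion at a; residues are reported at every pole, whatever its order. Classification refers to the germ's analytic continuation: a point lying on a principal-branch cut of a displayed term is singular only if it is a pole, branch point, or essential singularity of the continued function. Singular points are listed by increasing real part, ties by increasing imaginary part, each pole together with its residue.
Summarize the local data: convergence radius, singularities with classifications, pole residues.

Radius of convergence at 0: (1/2)*sqrt(3).
At -9/10: a pole of order 3; residue 94086250/2767149.
At (-1/2) - ((1/2)*sqrt(2))*i: a pole of order 2; residue (-47043125/2767149) - ((142318625/5534298)*sqrt(2))*i.
At (-1/2) + ((1/2)*sqrt(2))*i: a pole of order 2; residue (-47043125/2767149) + ((142318625/5534298)*sqrt(2))*i.

Denominator factor (ν + 9/10)^3: pole of order 3 at -9/10, modulus 9/10.
Denominator factor (ν**2 + ν + 3/4)^2: discriminant -2, complex-conjugate roots (-1/2) + ((1/2)*sqrt(2))*i and (-1/2) - ((1/2)*sqrt(2))*i; poles of order 2, moduli (1/2)*sqrt(3) and (1/2)*sqrt(3).
The radius of convergence is the smallest modulus among the singular points: (1/2)*sqrt(3).
At the order-3 pole -9/10 set g(ν) = (ν - (-9/10))^3*f(ν) = (-3*ν**2/8 + 29*ν/28 + 37/4)/(ν**2 + ν + 3/4)**2.
Order-3 pole: residue = g''(a)/2; g''(-9/10) = 188172500/2767149, so the residue is 94086250/2767149.
The factor ν**2 + ν + 3/4 splits as (ν - a)(ν - a') with a = (-1/2) - ((1/2)*sqrt(2))*i, a' = (-1/2) + ((1/2)*sqrt(2))*i. At the order-2 pole a set g(ν) = (ν - a)^2*f(ν) = [(-3*ν**2/8 + 29*ν/28 + 37/4)/(ν + 9/10)**3] / (ν - a')^2.
Order-2 pole: residue = g'(a); g'((-1/2) - ((1/2)*sqrt(2))*i) = (-47043125/2767149) - ((142318625/5534298)*sqrt(2))*i, so the residue is (-47043125/2767149) - ((142318625/5534298)*sqrt(2))*i.
The factor ν**2 + ν + 3/4 splits as (ν - a)(ν - a') with a = (-1/2) + ((1/2)*sqrt(2))*i, a' = (-1/2) - ((1/2)*sqrt(2))*i. At the order-2 pole a set g(ν) = (ν - a)^2*f(ν) = [(-3*ν**2/8 + 29*ν/28 + 37/4)/(ν + 9/10)**3] / (ν - a')^2.
Order-2 pole: residue = g'(a); g'((-1/2) + ((1/2)*sqrt(2))*i) = (-47043125/2767149) + ((142318625/5534298)*sqrt(2))*i, so the residue is (-47043125/2767149) + ((142318625/5534298)*sqrt(2))*i.
List the singular points by increasing real part (a conjugate pair: the negative imaginary part first).


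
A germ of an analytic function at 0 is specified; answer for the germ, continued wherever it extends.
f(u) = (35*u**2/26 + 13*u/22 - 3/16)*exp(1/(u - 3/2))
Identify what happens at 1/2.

There is no denominator, hence no pole anywhere.
The essential point of exp(1/(u - (3/2))) is 3/2, not 1/2.
So the germ continues analytically to 1/2.

The point is a regular point.


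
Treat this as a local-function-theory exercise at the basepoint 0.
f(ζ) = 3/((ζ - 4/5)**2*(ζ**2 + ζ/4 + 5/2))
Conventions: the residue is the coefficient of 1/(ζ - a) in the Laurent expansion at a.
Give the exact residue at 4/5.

At the order-2 pole 4/5 set g(ζ) = (ζ - (4/5))^2*f(ζ) = 3/(ζ**2 + ζ/4 + 5/2).
Order-2 pole: residue = g'(a); g'(4/5) = -13875/27889, so the residue is -13875/27889.

The residue is -13875/27889.


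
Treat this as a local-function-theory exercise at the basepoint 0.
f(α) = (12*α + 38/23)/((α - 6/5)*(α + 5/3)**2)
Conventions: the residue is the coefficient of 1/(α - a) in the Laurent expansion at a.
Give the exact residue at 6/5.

At the order-1 pole 6/5 set g(α) = (α - (6/5))*f(α) = (12*α + 38/23)/(α + 5/3)**2.
Simple pole: residue = g(a) at a = 6/5, which is 83070/42527.

The residue is 83070/42527.


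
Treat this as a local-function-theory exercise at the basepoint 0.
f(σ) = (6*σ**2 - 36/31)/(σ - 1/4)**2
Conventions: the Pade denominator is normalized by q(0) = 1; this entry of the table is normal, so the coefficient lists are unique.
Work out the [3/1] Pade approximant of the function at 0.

The Pade approximant has numerator coefficients [-576/31, -296064/4991, -405600/4991, -811200/4991]; denominator coefficients [1, -774/161].

Taylor coefficients needed (expand at 0): a_0 = -576/31, a_1 = -4608/31, a_2 = -24672/31, a_3 = -123648/31, a_4 = -594432/31.
Write the denominator as Q(σ) = 1 + q1*σ. Requiring Q*f - P = O(σ^5) with deg P <= 3 kills the coefficients of σ^4..σ^4 in Q*f:
  σ^4: a_4 + q1*a_3 = 0, i.e. -594432/31 + (-123648/31)*q1 = 0.
Solving this linear system: q1 = -774/161.
The numerator is Q*f truncated at degree 3: P0 = a_0 = -576/31; P1 = a_1 + q1*a_0 = -296064/4991; P2 = a_2 + q1*a_1 = -405600/4991; P3 = a_3 + q1*a_2 = -811200/4991.


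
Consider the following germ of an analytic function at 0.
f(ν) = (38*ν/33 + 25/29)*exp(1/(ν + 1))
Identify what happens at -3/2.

There is no denominator, hence no pole anywhere.
The essential point of exp(1/(ν - (-1))) is -1, not -3/2.
So the germ continues analytically to -3/2.

The point is a regular point.


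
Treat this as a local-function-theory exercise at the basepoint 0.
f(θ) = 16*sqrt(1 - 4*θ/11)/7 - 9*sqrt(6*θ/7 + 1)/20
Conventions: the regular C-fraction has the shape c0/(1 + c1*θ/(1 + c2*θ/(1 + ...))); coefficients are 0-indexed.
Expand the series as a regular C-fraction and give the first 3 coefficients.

Taylor coefficients (expand at 0): a_0 = 257/140, a_1 = -937/1540, a_2 = 841/237160.
c0 = a_0 = 257/140. Peel one level at a time: if S = 1 + c*θ/S' with S'(0) = 1, then c is the θ-coefficient of S and S' = c*θ/(S - 1).
S_1 = c0/f = 1 + (937/2827)*θ + (12075429/111887006)*θ^2 + ...; c1 = 937/2827.
S_2 = c1*θ/(S_1 - 1) = 1 + (-12075429/37084586)*θ + ...; c2 = -12075429/37084586.

The regular C-fraction coefficients are [257/140, 937/2827, -12075429/37084586].


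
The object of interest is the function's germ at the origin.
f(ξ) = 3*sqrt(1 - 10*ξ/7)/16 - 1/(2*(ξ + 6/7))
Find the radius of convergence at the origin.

The radius of convergence is 7/10.

Denominator factor (ξ + 6/7): pole of order 1 at -6/7, modulus 6/7.
Branch term (3/16)*sqrt(1 - ξ/(7/10)): its argument vanishes at ξ = 7/10, a square-root branch point, modulus 7/10.
The radius of convergence is the smallest modulus among the singular points: 7/10.


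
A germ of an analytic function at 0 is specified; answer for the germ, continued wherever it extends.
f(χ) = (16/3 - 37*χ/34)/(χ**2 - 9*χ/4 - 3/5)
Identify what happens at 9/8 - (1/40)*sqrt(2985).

The denominator factor χ**2 - 9*χ/4 - 3/5 vanishes at 9/8 - (1/40)*sqrt(2985) and appears to the power 1; the numerator there equals 3353/816 + (37/1360)*sqrt(2985), nonzero, and no other factor vanishes.
Hence a pole whose order is the multiplicity, 1.

The point is a pole of order 1.


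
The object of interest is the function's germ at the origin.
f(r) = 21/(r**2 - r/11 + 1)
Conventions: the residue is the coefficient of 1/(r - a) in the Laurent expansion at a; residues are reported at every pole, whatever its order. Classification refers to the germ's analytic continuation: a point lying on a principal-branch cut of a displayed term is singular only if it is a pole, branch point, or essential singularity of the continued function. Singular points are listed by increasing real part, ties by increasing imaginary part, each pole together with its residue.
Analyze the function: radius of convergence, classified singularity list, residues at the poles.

Radius of convergence at 0: 1.
At (1/22) - ((1/22)*sqrt(483))*i: a pole of order 1; residue ((11/23)*sqrt(483))*i.
At (1/22) + ((1/22)*sqrt(483))*i: a pole of order 1; residue -((11/23)*sqrt(483))*i.

Denominator factor (r**2 - r/11 + 1): discriminant -483/121, complex-conjugate roots (1/22) + ((1/22)*sqrt(483))*i and (1/22) - ((1/22)*sqrt(483))*i; poles of order 1, moduli 1 and 1.
The radius of convergence is the smallest modulus among the singular points: 1.
The factor r**2 - r/11 + 1 splits as (r - a)(r - a') with a = (1/22) - ((1/22)*sqrt(483))*i, a' = (1/22) + ((1/22)*sqrt(483))*i. At the order-1 pole a set g(r) = (r - a)*f(r) = [21] / (r - a').
Simple pole: residue = g(a) at a = (1/22) - ((1/22)*sqrt(483))*i, which is ((11/23)*sqrt(483))*i.
The factor r**2 - r/11 + 1 splits as (r - a)(r - a') with a = (1/22) + ((1/22)*sqrt(483))*i, a' = (1/22) - ((1/22)*sqrt(483))*i. At the order-1 pole a set g(r) = (r - a)*f(r) = [21] / (r - a').
Simple pole: residue = g(a) at a = (1/22) + ((1/22)*sqrt(483))*i, which is -((11/23)*sqrt(483))*i.
List the singular points by increasing real part (a conjugate pair: the negative imaginary part first).


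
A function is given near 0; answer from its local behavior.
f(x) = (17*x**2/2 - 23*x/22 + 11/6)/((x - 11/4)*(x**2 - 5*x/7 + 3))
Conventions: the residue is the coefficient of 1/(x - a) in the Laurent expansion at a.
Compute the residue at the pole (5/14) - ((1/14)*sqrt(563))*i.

The factor x**2 - 5*x/7 + 3 splits as (x - a)(x - a') with a = (5/14) - ((1/14)*sqrt(563))*i, a' = (5/14) + ((1/14)*sqrt(563))*i. At the order-1 pole a set g(x) = (x - a)*f(x) = [(17*x**2/2 - 23*x/22 + 11/6)/(x - 11/4)] / (x - a').
Simple pole: residue = g(a) at a = (5/14) - ((1/14)*sqrt(563))*i, which is (1654/2889) + ((1727542/17891577)*sqrt(563))*i.

The residue is (1654/2889) + ((1727542/17891577)*sqrt(563))*i.


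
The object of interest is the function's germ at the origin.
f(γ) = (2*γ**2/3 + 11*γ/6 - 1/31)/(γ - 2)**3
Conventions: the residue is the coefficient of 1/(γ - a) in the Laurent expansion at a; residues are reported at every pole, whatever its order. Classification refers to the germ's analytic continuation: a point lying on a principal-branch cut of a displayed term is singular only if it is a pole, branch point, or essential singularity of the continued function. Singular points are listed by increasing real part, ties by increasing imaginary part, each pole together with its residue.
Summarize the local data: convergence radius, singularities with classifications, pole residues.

Denominator factor (γ - 2)^3: pole of order 3 at 2, modulus 2.
The radius of convergence is the smallest modulus among the singular points: 2.
At the order-3 pole 2 set g(γ) = (γ - (2))^3*f(γ) = 2*γ**2/3 + 11*γ/6 - 1/31.
Order-3 pole: residue = g''(a)/2; g''(2) = 4/3, so the residue is 2/3.

Radius of convergence at 0: 2.
At 2: a pole of order 3; residue 2/3.


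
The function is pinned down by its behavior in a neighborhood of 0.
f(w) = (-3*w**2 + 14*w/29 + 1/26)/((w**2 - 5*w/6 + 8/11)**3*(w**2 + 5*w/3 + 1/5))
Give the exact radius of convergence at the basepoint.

Denominator factor (w**2 + 5*w/3 + 1/5): discriminant 89/45, real irrational roots -5/6 + (1/30)*sqrt(445) and -5/6 - (1/30)*sqrt(445); poles of order 1, moduli 5/6 - (1/30)*sqrt(445) and 5/6 + (1/30)*sqrt(445).
Denominator factor (w**2 - 5*w/6 + 8/11)^3: discriminant -877/396, complex-conjugate roots (5/12) + ((1/132)*sqrt(9647))*i and (5/12) - ((1/132)*sqrt(9647))*i; poles of order 3, moduli (2/11)*sqrt(22) and (2/11)*sqrt(22).
The radius of convergence is the smallest modulus among the singular points: 5/6 - (1/30)*sqrt(445).

The radius of convergence is 5/6 - (1/30)*sqrt(445).
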